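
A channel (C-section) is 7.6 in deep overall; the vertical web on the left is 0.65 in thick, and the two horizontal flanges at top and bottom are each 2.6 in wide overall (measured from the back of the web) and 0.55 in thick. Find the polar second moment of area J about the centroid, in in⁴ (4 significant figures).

J ≈ 53.87 in⁴

Break the section into simple shapes (no overlaps), measuring from the bottom-left corner of the bounding box.
Web: 0.65 × 7.6, A = 4.94 in², y = 3.8 in, Ī = 23.7779 in⁴.
Top flange (beyond web): 1.95 × 0.55, A = 1.0725 in², y = 7.325 in, Ī = 0.0270359 in⁴.
Bottom flange (beyond web): 1.95 × 0.55, A = 1.0725 in², y = 0.275 in, Ī = 0.0270359 in⁴.
By symmetry the centroid is at mid-height, ȳ = 3.8 in.
Transfer each piece to the centroidal x-axis using Ī + A·d² with d = y − 3.8:
  web: d = 0 in → contributes +23.7779 in⁴
  top flange (beyond web): d = 3.525 in → contributes +13.3535 in⁴
  bottom flange (beyond web): d = -3.525 in → contributes +13.3535 in⁴
Total I = 50.4849 in⁴.
For the y-axis: x̄ = 0.718578 in.
Repeating about the centroidal y-axis gives I_y = 3.38118 in⁴.
Polar second moment: J = I_x + I_y = 53.8661 in⁴.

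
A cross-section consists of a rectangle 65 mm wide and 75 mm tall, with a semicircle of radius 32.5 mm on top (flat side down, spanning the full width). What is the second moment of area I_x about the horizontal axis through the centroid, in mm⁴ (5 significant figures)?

I_x ≈ 5.6644 × 10⁶ mm⁴

Treat the section as a set of non-overlapping primitives; coordinates are from the bounding-box lower-left.
Rectangular body: 65 × 75, A = 4 875 mm², y = 37.5 mm, Ī = 2 285 156 mm⁴.
Semicircular cap: semicircle r = 32.5, A = 1659.154 mm², y = 88.79343 mm, Ī = 122451.9 mm⁴.
Centroid: ȳ = ΣA·y / ΣA = 50.52444 mm.
Transfer each piece to the horizontal axis through the centroid using Ī + A·d² with d = y − 50.52444:
  rectangular body: d = -13.02444 mm → contributes +3 112 132 mm⁴
  semicircular cap: d = 38.26899 mm → contributes +2 552 308 mm⁴
Total I = 5 664 440 mm⁴.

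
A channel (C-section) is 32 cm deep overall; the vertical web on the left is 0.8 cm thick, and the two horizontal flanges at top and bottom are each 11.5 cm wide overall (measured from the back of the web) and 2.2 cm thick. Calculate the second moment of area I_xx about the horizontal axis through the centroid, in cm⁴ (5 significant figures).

I_xx ≈ 1.2656 × 10⁴ cm⁴

Treat the section as a set of non-overlapping primitives; coordinates are from the bounding-box lower-left.
Web: 0.8 × 32, A = 25.6 cm², y = 16 cm, Ī = 2184.533 cm⁴.
Top flange (beyond web): 10.7 × 2.2, A = 23.54 cm², y = 30.9 cm, Ī = 9.494467 cm⁴.
Bottom flange (beyond web): 10.7 × 2.2, A = 23.54 cm², y = 1.1 cm, Ī = 9.494467 cm⁴.
By symmetry the centroid is at mid-height, ȳ = 16 cm.
Transfer each piece to the horizontal axis through the centroid using Ī + A·d² with d = y − 16:
  web: d = 0 cm → contributes +2184.533 cm⁴
  top flange (beyond web): d = 14.9 cm → contributes +5235.61 cm⁴
  bottom flange (beyond web): d = -14.9 cm → contributes +5235.61 cm⁴
Total I = 12655.75 cm⁴.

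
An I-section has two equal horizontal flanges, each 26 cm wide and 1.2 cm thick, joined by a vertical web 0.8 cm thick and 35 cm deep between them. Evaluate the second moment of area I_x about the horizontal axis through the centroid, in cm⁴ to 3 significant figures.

I_x ≈ 2.33 × 10⁴ cm⁴

Treat the section as a set of non-overlapping primitives; coordinates are from the bounding-box lower-left.
Bottom flange: 26 × 1.2, A = 31.2 cm², y = 0.6 cm, Ī = 3.744 cm⁴.
Web: 0.8 × 35, A = 28 cm², y = 18.7 cm, Ī = 2858.3 cm⁴.
Top flange: 26 × 1.2, A = 31.2 cm², y = 36.8 cm, Ī = 3.744 cm⁴.
By symmetry the centroid is at mid-height, ȳ = 18.7 cm.
Transfer each piece to the horizontal axis through the centroid using Ī + A·d² with d = y − 18.7:
  bottom flange: d = -18.1 cm → contributes +10 225 cm⁴
  web: d = 0 cm → contributes +2858.3 cm⁴
  top flange: d = 18.1 cm → contributes +10 225 cm⁴
Total I = 23 309 cm⁴.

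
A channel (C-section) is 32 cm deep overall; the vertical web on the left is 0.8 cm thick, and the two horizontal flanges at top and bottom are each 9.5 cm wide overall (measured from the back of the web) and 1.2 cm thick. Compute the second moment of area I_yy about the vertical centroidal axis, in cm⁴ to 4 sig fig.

I_yy ≈ 392.5 cm⁴

Decompose the section into non-overlapping parts with the origin at the bottom-left of its bounding rectangle.
Web: 0.8 × 32, A = 25.6 cm², x = 0.4 cm, Ī = 1.36533 cm⁴.
Top flange (beyond web): 8.7 × 1.2, A = 10.44 cm², x = 5.15 cm, Ī = 65.8503 cm⁴.
Bottom flange (beyond web): 8.7 × 1.2, A = 10.44 cm², x = 5.15 cm, Ī = 65.8503 cm⁴.
Centroid: x̄ = ΣA·x / ΣA = 2.53382 cm.
Transfer each piece to the vertical centroidal axis using Ī + A·d² with d = x − 2.53382:
  web: d = -2.13382 cm → contributes +117.927 cm⁴
  top flange (beyond web): d = 2.61618 cm → contributes +137.306 cm⁴
  bottom flange (beyond web): d = 2.61618 cm → contributes +137.306 cm⁴
Total I = 392.539 cm⁴.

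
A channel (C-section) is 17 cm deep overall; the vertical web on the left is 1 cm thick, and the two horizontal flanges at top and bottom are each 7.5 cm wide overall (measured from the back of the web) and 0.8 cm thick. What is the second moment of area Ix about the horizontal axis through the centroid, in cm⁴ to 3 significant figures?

Treat the section as a set of non-overlapping primitives; coordinates are from the bounding-box lower-left.
Web: 1 × 17, A = 17 cm², y = 8.5 cm, Ī = 409.42 cm⁴.
Top flange (beyond web): 6.5 × 0.8, A = 5.2 cm², y = 16.6 cm, Ī = 0.27733 cm⁴.
Bottom flange (beyond web): 6.5 × 0.8, A = 5.2 cm², y = 0.4 cm, Ī = 0.27733 cm⁴.
By symmetry the centroid is at mid-height, ȳ = 8.5 cm.
Transfer each piece to the horizontal axis through the centroid using Ī + A·d² with d = y − 8.5:
  web: d = 0 cm → contributes +409.42 cm⁴
  top flange (beyond web): d = 8.1 cm → contributes +341.45 cm⁴
  bottom flange (beyond web): d = -8.1 cm → contributes +341.45 cm⁴
Total I = 1092.3 cm⁴.

Ix ≈ 1090 cm⁴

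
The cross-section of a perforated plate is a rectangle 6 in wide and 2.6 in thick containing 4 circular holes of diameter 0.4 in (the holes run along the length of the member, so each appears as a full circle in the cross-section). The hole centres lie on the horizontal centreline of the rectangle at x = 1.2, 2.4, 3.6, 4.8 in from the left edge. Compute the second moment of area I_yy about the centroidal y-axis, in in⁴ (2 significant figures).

Break the section into simple shapes (no overlaps), measuring from the bottom-left corner of the bounding box.
Plate: 6 × 2.6, A = 15.6 in², x = 3 in, Ī = 46.8 in⁴.
Hole 1 (subtracted): ⌀0.4, A = 0.1257 in², x = 1.2 in, Ī = 0.001257 in⁴.
Hole 2 (subtracted): ⌀0.4, A = 0.1257 in², x = 2.4 in, Ī = 0.001257 in⁴.
Hole 3 (subtracted): ⌀0.4, A = 0.1257 in², x = 3.6 in, Ī = 0.001257 in⁴.
Hole 4 (subtracted): ⌀0.4, A = 0.1257 in², x = 4.8 in, Ī = 0.001257 in⁴.
By symmetry the centroid is at mid-width, x̄ = 3 in.
Transfer each piece to the centroidal y-axis using Ī + A·d² with d = x − 3:
  plate: d = 0 in → contributes +46.8 in⁴
  hole 1: d = -1.8 in → contributes −0.4084 in⁴
  hole 2: d = -0.6 in → contributes −0.0465 in⁴
  hole 3: d = 0.6 in → contributes −0.0465 in⁴
  hole 4: d = 1.8 in → contributes −0.4084 in⁴
Total I = 45.89 in⁴.

I_yy ≈ 46 in⁴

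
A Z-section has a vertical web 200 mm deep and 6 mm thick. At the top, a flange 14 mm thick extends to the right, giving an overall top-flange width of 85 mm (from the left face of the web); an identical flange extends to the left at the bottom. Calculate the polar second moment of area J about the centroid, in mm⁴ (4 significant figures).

Break the section into simple shapes (no overlaps), measuring from the bottom-left corner of the bounding box.
Web: 6 × 200, A = 1 200 mm², y = 100 mm, Ī = 4 000 000 mm⁴.
Top flange (beyond web): 79 × 14, A = 1 106 mm², y = 193 mm, Ī = 18064.7 mm⁴.
Bottom flange (beyond web): 79 × 14, A = 1 106 mm², y = 7 mm, Ī = 18064.7 mm⁴.
Centroid: ȳ = ΣA·y / ΣA = 100 mm.
Transfer each piece to the centroidal x-axis using Ī + A·d² with d = y − 100:
  web: d = 0 mm → contributes +4 000 000 mm⁴
  top flange (beyond web): d = 93 mm → contributes +9 583 859 mm⁴
  bottom flange (beyond web): d = -93 mm → contributes +9 583 859 mm⁴
Total I = 23 167 717 mm⁴.
For the y-axis: x̄ = 82 mm.
Repeating about the centroidal y-axis gives I_y = 5 149 449 mm⁴.
Polar second moment: J = I_x + I_y = 28 317 167 mm⁴.

J ≈ 2.832 × 10⁷ mm⁴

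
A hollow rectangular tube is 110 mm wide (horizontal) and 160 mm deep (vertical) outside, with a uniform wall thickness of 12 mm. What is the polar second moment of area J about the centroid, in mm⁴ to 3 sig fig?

Split into non-overlapping primitives; take the origin at the lower-left of the bounding box.
Outer rectangle: 110 × 160, A = 17 600 mm², y = 80 mm, Ī = 37 546 667 mm⁴.
Inner void (subtracted): 86 × 136, A = 11 696 mm², y = 80 mm, Ī = 18 027 435 mm⁴.
By symmetry the centroid is at mid-height, ȳ = 80 mm.
All pieces are centred on the centroidal x-axis, so I = ΣĪ (holes subtracted) = 19 519 232 mm⁴.
Repeating about the centroidal y-axis gives I_y = 10 538 032 mm⁴.
Polar second moment: J = I_x + I_y = 30 057 264 mm⁴.

J ≈ 3.01 × 10⁷ mm⁴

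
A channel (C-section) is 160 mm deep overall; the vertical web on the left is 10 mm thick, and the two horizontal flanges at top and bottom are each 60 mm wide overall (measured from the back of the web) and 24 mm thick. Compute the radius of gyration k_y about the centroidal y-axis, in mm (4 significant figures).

Split into non-overlapping primitives; take the origin at the lower-left of the bounding box.
Web: 10 × 160, A = 1 600 mm², x = 5 mm, Ī = 13333.3 mm⁴.
Top flange (beyond web): 50 × 24, A = 1 200 mm², x = 35 mm, Ī = 250 000 mm⁴.
Bottom flange (beyond web): 50 × 24, A = 1 200 mm², x = 35 mm, Ī = 250 000 mm⁴.
Centroid: x̄ = ΣA·x / ΣA = 23 mm.
Transfer each piece to the centroidal y-axis using Ī + A·d² with d = x − 23:
  web: d = -18 mm → contributes +531 733 mm⁴
  top flange (beyond web): d = 12 mm → contributes +422 800 mm⁴
  bottom flange (beyond web): d = 12 mm → contributes +422 800 mm⁴
Total I = 1 377 333 mm⁴.
Radius of gyration: k = √(I/A) = √(1 377 333 / 4 000) = 18.5562 mm.

k_y ≈ 18.56 mm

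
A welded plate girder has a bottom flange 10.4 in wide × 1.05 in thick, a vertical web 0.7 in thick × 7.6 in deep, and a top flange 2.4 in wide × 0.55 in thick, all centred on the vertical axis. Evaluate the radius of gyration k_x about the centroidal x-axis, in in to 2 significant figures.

Treat the section as a set of non-overlapping primitives; coordinates are from the bounding-box lower-left.
Bottom plate: 10.4 × 1.05, A = 10.92 in², y = 0.525 in, Ī = 1.003 in⁴.
Web plate: 0.7 × 7.6, A = 5.32 in², y = 4.85 in, Ī = 25.61 in⁴.
Top plate: 2.4 × 0.55, A = 1.32 in², y = 8.925 in, Ī = 0.03328 in⁴.
Centroid: ȳ = ΣA·y / ΣA = 2.467 in.
Transfer each piece to the centroidal x-axis using Ī + A·d² with d = y − 2.467:
  bottom plate: d = -1.942 in → contributes +42.18 in⁴
  web plate: d = 2.383 in → contributes +55.82 in⁴
  top plate: d = 6.458 in → contributes +55.09 in⁴
Total I = 153.1 in⁴.
Radius of gyration: k = √(I/A) = √(153.1 / 17.56) = 2.953 in.

k_x ≈ 3.0 in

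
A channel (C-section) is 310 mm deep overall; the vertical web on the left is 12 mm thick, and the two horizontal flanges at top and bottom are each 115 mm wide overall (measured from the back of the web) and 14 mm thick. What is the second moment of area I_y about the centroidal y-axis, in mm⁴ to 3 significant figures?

Break the section into simple shapes (no overlaps), measuring from the bottom-left corner of the bounding box.
Web: 12 × 310, A = 3 720 mm², x = 6 mm, Ī = 44 640 mm⁴.
Top flange (beyond web): 103 × 14, A = 1 442 mm², x = 63.5 mm, Ī = 1 274 848 mm⁴.
Bottom flange (beyond web): 103 × 14, A = 1 442 mm², x = 63.5 mm, Ī = 1 274 848 mm⁴.
Centroid: x̄ = ΣA·x / ΣA = 31.111 mm.
Transfer each piece to the centroidal y-axis using Ī + A·d² with d = x − 31.111:
  web: d = -25.111 mm → contributes +2 390 246 mm⁴
  top flange (beyond web): d = 32.389 mm → contributes +2 787 617 mm⁴
  bottom flange (beyond web): d = 32.389 mm → contributes +2 787 617 mm⁴
Total I = 7 965 481 mm⁴.

I_y ≈ 7.97 × 10⁶ mm⁴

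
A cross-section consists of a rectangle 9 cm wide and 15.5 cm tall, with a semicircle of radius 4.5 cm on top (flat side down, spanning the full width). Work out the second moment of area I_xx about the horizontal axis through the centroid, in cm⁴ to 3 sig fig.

Decompose the section into non-overlapping parts with the origin at the bottom-left of its bounding rectangle.
Rectangular body: 9 × 15.5, A = 139.5 cm², y = 7.75 cm, Ī = 2792.9 cm⁴.
Semicircular cap: semicircle r = 4.5, A = 31.809 cm², y = 17.41 cm, Ī = 45.007 cm⁴.
Centroid: ȳ = ΣA·y / ΣA = 9.5436 cm.
Transfer each piece to the horizontal axis through the centroid using Ī + A·d² with d = y − 9.5436:
  rectangular body: d = -1.7936 cm → contributes +3241.7 cm⁴
  semicircular cap: d = 7.8662 cm → contributes +2013.2 cm⁴
Total I = 5254.9 cm⁴.

I_xx ≈ 5250 cm⁴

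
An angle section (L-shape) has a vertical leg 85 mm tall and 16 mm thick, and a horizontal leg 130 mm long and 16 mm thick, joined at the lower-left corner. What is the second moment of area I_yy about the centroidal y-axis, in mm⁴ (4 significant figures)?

Break the section into simple shapes (no overlaps), measuring from the bottom-left corner of the bounding box.
Vertical leg: 16 × 85, A = 1 360 mm², x = 8 mm, Ī = 29013.3 mm⁴.
Horizontal leg (remainder): 114 × 16, A = 1 824 mm², x = 73 mm, Ī = 1 975 392 mm⁴.
Centroid: x̄ = ΣA·x / ΣA = 45.2362 mm.
Transfer each piece to the centroidal y-axis using Ī + A·d² with d = x − 45.2362:
  vertical leg: d = -37.2362 mm → contributes +1 914 698 mm⁴
  horizontal leg (remainder): d = 27.7638 mm → contributes +3 381 385 mm⁴
Total I = 5 296 084 mm⁴.

I_yy ≈ 5.296 × 10⁶ mm⁴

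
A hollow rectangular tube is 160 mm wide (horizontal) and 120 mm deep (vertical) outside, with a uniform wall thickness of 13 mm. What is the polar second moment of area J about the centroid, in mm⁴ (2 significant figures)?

Treat the section as a set of non-overlapping primitives; coordinates are from the bounding-box lower-left.
Outer rectangle: 160 × 120, A = 19 200 mm², y = 60 mm, Ī = 23 040 000 mm⁴.
Inner void (subtracted): 134 × 94, A = 12 596 mm², y = 60 mm, Ī = 9 274 855 mm⁴.
By symmetry the centroid is at mid-height, ȳ = 60 mm.
All pieces are centred on the centroidal x-axis, so I = ΣĪ (holes subtracted) = 13 765 145 mm⁴.
Repeating about the centroidal y-axis gives I_y = 22 112 185 mm⁴.
Polar second moment: J = I_x + I_y = 35 877 331 mm⁴.

J ≈ 3.6 × 10⁷ mm⁴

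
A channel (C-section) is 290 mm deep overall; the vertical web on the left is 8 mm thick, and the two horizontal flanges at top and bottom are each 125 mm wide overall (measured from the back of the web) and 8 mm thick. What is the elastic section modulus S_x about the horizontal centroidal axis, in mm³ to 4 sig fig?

Split into non-overlapping primitives; take the origin at the lower-left of the bounding box.
Web: 8 × 290, A = 2 320 mm², y = 145 mm, Ī = 16 259 333 mm⁴.
Top flange (beyond web): 117 × 8, A = 936 mm², y = 286 mm, Ī = 4 992 mm⁴.
Bottom flange (beyond web): 117 × 8, A = 936 mm², y = 4 mm, Ī = 4 992 mm⁴.
By symmetry the centroid is at mid-height, ȳ = 145 mm.
Transfer each piece to the horizontal centroidal axis using Ī + A·d² with d = y − 145:
  web: d = 0 mm → contributes +16 259 333 mm⁴
  top flange (beyond web): d = 141 mm → contributes +18 613 608 mm⁴
  bottom flange (beyond web): d = -141 mm → contributes +18 613 608 mm⁴
Total I = 53 486 549 mm⁴.
Extreme fibre distance c = 145 mm; S = I/c = 368 873 mm³.

S_x ≈ 3.689 × 10⁵ mm³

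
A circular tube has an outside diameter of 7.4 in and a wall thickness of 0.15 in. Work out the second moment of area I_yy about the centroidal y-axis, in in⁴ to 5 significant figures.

I_yy ≈ 22.457 in⁴

Break the section into simple shapes (no overlaps), measuring from the bottom-left corner of the bounding box.
Outer circle: ⌀7.4, A = 43.0084 in², x = 3.7 in, Ī = 147.1963 in⁴.
Bore (subtracted): ⌀7.1, A = 39.59192 in², x = 3.7 in, Ī = 124.7393 in⁴.
By symmetry the centroid is at mid-width, x̄ = 3.7 in.
All pieces are centred on the centroidal y-axis, so I = ΣĪ (holes subtracted) = 22.45696 in⁴.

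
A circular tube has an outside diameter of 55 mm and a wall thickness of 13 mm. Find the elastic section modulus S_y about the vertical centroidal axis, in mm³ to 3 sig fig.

Break the section into simple shapes (no overlaps), measuring from the bottom-left corner of the bounding box.
Outer circle: ⌀55, A = 2375.8 mm², x = 27.5 mm, Ī = 449 180 mm⁴.
Bore (subtracted): ⌀29, A = 660.52 mm², x = 27.5 mm, Ī = 34 719 mm⁴.
By symmetry the centroid is at mid-width, x̄ = 27.5 mm.
All pieces are centred on the vertical centroidal axis, so I = ΣĪ (holes subtracted) = 414 462 mm⁴.
Extreme fibre distance c = 27.5 mm; S = I/c = 15 071 mm³.

S_y ≈ 1.51 × 10⁴ mm³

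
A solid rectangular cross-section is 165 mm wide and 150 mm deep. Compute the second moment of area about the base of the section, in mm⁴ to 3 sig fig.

The section: 165 × 150, A = 24 750 mm², y = 75 mm, Ī = 46 406 250 mm⁴.
Transfer it to a horizontal axis along the bottom face using Ī + A·d² with d = y − 0:
  the section: d = 75 mm → contributes +185 625 000 mm⁴
Total I = 185 625 000 mm⁴.

I_base ≈ 1.86 × 10⁸ mm⁴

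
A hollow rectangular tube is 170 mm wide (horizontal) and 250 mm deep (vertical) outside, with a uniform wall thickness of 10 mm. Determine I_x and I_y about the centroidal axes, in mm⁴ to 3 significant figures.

Treat the section as a set of non-overlapping primitives; coordinates are from the bounding-box lower-left.
Outer rectangle: 170 × 250, A = 42 500 mm², y = 125 mm, Ī = 221 354 167 mm⁴.
Inner void (subtracted): 150 × 230, A = 34 500 mm², y = 125 mm, Ī = 152 087 500 mm⁴.
By symmetry the centroid is at mid-height, ȳ = 125 mm.
All pieces are centred on the centroidal x-axis, so I = ΣĪ (holes subtracted) = 69 266 667 mm⁴.
Repeating about the centroidal y-axis gives I_y = 37 666 667 mm⁴.

I_x ≈ 6.93 × 10⁷ mm⁴, I_y ≈ 3.77 × 10⁷ mm⁴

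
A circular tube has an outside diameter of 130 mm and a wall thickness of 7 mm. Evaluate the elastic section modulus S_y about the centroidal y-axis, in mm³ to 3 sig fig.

S_y ≈ 7.90 × 10⁴ mm³

Break the section into simple shapes (no overlaps), measuring from the bottom-left corner of the bounding box.
Outer circle: ⌀130, A = 13 273 mm², x = 65 mm, Ī = 14 019 848 mm⁴.
Bore (subtracted): ⌀116, A = 10 568 mm², x = 65 mm, Ī = 8 887 955 mm⁴.
By symmetry the centroid is at mid-width, x̄ = 65 mm.
All pieces are centred on the centroidal y-axis, so I = ΣĪ (holes subtracted) = 5 131 893 mm⁴.
Extreme fibre distance c = 65 mm; S = I/c = 78 952 mm³.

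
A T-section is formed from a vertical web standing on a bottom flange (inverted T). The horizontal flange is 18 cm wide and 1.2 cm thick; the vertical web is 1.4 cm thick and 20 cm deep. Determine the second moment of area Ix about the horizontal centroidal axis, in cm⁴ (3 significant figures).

Ix ≈ 2310 cm⁴

Treat the section as a set of non-overlapping primitives; coordinates are from the bounding-box lower-left.
Flange: 18 × 1.2, A = 21.6 cm², y = 0.6 cm, Ī = 2.592 cm⁴.
Web: 1.4 × 20, A = 28 cm², y = 11.2 cm, Ī = 933.33 cm⁴.
Centroid: ȳ = ΣA·y / ΣA = 6.5839 cm.
Transfer each piece to the horizontal centroidal axis using Ī + A·d² with d = y − 6.5839:
  flange: d = -5.9839 cm → contributes +776.02 cm⁴
  web: d = 4.6161 cm → contributes +1 530 cm⁴
Total I = 2 306 cm⁴.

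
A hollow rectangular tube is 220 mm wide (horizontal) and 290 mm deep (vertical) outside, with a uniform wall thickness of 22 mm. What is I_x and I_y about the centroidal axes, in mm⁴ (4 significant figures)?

I_x ≈ 2.288 × 10⁸ mm⁴, I_y ≈ 1.456 × 10⁸ mm⁴

Split into non-overlapping primitives; take the origin at the lower-left of the bounding box.
Outer rectangle: 220 × 290, A = 63 800 mm², y = 145 mm, Ī = 447 131 667 mm⁴.
Inner void (subtracted): 176 × 246, A = 43 296 mm², y = 145 mm, Ī = 218 341 728 mm⁴.
By symmetry the centroid is at mid-height, ȳ = 145 mm.
All pieces are centred on the centroidal x-axis, so I = ΣĪ (holes subtracted) = 228 789 939 mm⁴.
Repeating about the centroidal y-axis gives I_y = 145 565 259 mm⁴.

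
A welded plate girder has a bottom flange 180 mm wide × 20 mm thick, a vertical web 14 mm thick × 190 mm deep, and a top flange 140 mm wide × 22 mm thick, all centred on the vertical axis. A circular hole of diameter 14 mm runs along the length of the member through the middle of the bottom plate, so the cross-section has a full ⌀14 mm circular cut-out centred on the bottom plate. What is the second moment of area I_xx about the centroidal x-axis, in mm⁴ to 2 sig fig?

Split into non-overlapping primitives; take the origin at the lower-left of the bounding box.
Bottom plate: 180 × 20, A = 3 600 mm², y = 10 mm, Ī = 120 000 mm⁴.
Web plate: 14 × 190, A = 2 660 mm², y = 115 mm, Ī = 8 002 167 mm⁴.
Top plate: 140 × 22, A = 3 080 mm², y = 221 mm, Ī = 124 227 mm⁴.
Hole (subtracted): ⌀14, A = 153.9 mm², y = 10 mm, Ī = 1 886 mm⁴.
Centroid: ȳ = ΣA·y / ΣA = 111.2 mm.
Transfer each piece to the centroidal x-axis using Ī + A·d² with d = y − 111.2:
  bottom plate: d = -101.2 mm → contributes +36 953 541 mm⁴
  web plate: d = 3.849 mm → contributes +8 041 573 mm⁴
  top plate: d = 109.8 mm → contributes +37 289 932 mm⁴
  hole: d = -101.2 mm → contributes −1 576 909 mm⁴
Total I = 80 708 136 mm⁴.

I_xx ≈ 8.1 × 10⁷ mm⁴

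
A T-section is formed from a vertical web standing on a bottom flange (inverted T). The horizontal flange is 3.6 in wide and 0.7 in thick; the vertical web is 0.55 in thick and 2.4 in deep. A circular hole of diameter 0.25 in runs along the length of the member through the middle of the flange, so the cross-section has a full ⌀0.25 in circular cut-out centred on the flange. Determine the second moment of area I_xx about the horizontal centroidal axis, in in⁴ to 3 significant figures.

Break the section into simple shapes (no overlaps), measuring from the bottom-left corner of the bounding box.
Flange: 3.6 × 0.7, A = 2.52 in², y = 0.35 in, Ī = 0.1029 in⁴.
Web: 0.55 × 2.4, A = 1.32 in², y = 1.9 in, Ī = 0.6336 in⁴.
Hole (subtracted): ⌀0.25, A = 0.049087 in², y = 0.35 in, Ī = 0.00019175 in⁴.
Centroid: ȳ = ΣA·y / ΣA = 0.88971 in.
Transfer each piece to the horizontal centroidal axis using Ī + A·d² with d = y − 0.88971:
  flange: d = -0.53971 in → contributes +0.83695 in⁴
  web: d = 1.0103 in → contributes +1.9809 in⁴
  hole: d = -0.53971 in → contributes −0.01449 in⁴
Total I = 2.8034 in⁴.

I_xx ≈ 2.80 in⁴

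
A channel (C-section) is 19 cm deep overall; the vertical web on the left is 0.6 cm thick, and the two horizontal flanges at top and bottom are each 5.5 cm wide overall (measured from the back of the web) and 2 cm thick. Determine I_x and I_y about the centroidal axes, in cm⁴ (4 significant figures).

Break the section into simple shapes (no overlaps), measuring from the bottom-left corner of the bounding box.
Web: 0.6 × 19, A = 11.4 cm², y = 9.5 cm, Ī = 342.95 cm⁴.
Top flange (beyond web): 4.9 × 2, A = 9.8 cm², y = 18 cm, Ī = 3.26667 cm⁴.
Bottom flange (beyond web): 4.9 × 2, A = 9.8 cm², y = 1 cm, Ī = 3.26667 cm⁴.
By symmetry the centroid is at mid-height, ȳ = 9.5 cm.
Transfer each piece to the centroidal x-axis using Ī + A·d² with d = y − 9.5:
  web: d = 0 cm → contributes +342.95 cm⁴
  top flange (beyond web): d = 8.5 cm → contributes +711.317 cm⁴
  bottom flange (beyond web): d = -8.5 cm → contributes +711.317 cm⁴
Total I = 1765.58 cm⁴.
For the y-axis: x̄ = 2.03871 cm.
Repeating about the centroidal y-axis gives I_y = 94.0669 cm⁴.

I_x ≈ 1766 cm⁴, I_y ≈ 94.07 cm⁴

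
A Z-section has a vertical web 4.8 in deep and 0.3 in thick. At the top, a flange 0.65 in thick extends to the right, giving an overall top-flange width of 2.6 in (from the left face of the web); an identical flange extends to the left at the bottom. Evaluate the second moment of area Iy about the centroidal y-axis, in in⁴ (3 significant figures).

Treat the section as a set of non-overlapping primitives; coordinates are from the bounding-box lower-left.
Web: 0.3 × 4.8, A = 1.44 in², x = 2.45 in, Ī = 0.0108 in⁴.
Top flange (beyond web): 2.3 × 0.65, A = 1.495 in², x = 3.75 in, Ī = 0.65905 in⁴.
Bottom flange (beyond web): 2.3 × 0.65, A = 1.495 in², x = 1.15 in, Ī = 0.65905 in⁴.
Centroid: x̄ = ΣA·x / ΣA = 2.45 in.
Transfer each piece to the centroidal y-axis using Ī + A·d² with d = x − 2.45:
  web: d = 0 in → contributes +0.0108 in⁴
  top flange (beyond web): d = 1.3 in → contributes +3.1856 in⁴
  bottom flange (beyond web): d = -1.3 in → contributes +3.1856 in⁴
Total I = 6.382 in⁴.

Iy ≈ 6.38 in⁴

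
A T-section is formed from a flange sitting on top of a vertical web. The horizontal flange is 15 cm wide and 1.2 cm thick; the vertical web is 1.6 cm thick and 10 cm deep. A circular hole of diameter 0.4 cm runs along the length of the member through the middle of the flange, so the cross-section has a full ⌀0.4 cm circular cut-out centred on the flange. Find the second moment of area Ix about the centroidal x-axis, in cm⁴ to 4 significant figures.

Ix ≈ 400.3 cm⁴

Decompose the section into non-overlapping parts with the origin at the bottom-left of its bounding rectangle.
Flange: 15 × 1.2, A = 18 cm², y = 10.6 cm, Ī = 2.16 cm⁴.
Web: 1.6 × 10, A = 16 cm², y = 5 cm, Ī = 133.333 cm⁴.
Hole (subtracted): ⌀0.4, A = 0.125664 cm², y = 10.6 cm, Ī = 0.00125664 cm⁴.
Centroid: ȳ = ΣA·y / ΣA = 7.95493 cm.
Transfer each piece to the centroidal x-axis using Ī + A·d² with d = y − 7.95493:
  flange: d = 2.64507 cm → contributes +128.095 cm⁴
  web: d = -2.95493 cm → contributes +273.039 cm⁴
  hole: d = 2.64507 cm → contributes −0.88045 cm⁴
Total I = 400.254 cm⁴.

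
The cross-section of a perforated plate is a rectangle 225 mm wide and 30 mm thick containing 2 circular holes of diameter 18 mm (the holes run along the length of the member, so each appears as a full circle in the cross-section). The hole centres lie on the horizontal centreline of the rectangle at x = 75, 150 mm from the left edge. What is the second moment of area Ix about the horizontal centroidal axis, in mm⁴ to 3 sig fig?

Split into non-overlapping primitives; take the origin at the lower-left of the bounding box.
Plate: 225 × 30, A = 6 750 mm², y = 15 mm, Ī = 506 250 mm⁴.
Hole 1 (subtracted): ⌀18, A = 254.47 mm², y = 15 mm, Ī = 5 153 mm⁴.
Hole 2 (subtracted): ⌀18, A = 254.47 mm², y = 15 mm, Ī = 5 153 mm⁴.
By symmetry the centroid is at mid-height, ȳ = 15 mm.
All pieces are centred on the horizontal centroidal axis, so I = ΣĪ (holes subtracted) = 495 944 mm⁴.

Ix ≈ 4.96 × 10⁵ mm⁴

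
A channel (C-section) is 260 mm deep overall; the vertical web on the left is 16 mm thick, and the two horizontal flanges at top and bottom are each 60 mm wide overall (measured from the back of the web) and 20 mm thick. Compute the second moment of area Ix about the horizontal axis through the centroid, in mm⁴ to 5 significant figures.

Break the section into simple shapes (no overlaps), measuring from the bottom-left corner of the bounding box.
Web: 16 × 260, A = 4 160 mm², y = 130 mm, Ī = 23 434 667 mm⁴.
Top flange (beyond web): 44 × 20, A = 880 mm², y = 250 mm, Ī = 29333.33 mm⁴.
Bottom flange (beyond web): 44 × 20, A = 880 mm², y = 10 mm, Ī = 29333.33 mm⁴.
By symmetry the centroid is at mid-height, ȳ = 130 mm.
Transfer each piece to the horizontal axis through the centroid using Ī + A·d² with d = y − 130:
  web: d = 0 mm → contributes +23 434 667 mm⁴
  top flange (beyond web): d = 120 mm → contributes +12 701 333 mm⁴
  bottom flange (beyond web): d = -120 mm → contributes +12 701 333 mm⁴
Total I = 48 837 333 mm⁴.

Ix ≈ 4.8837 × 10⁷ mm⁴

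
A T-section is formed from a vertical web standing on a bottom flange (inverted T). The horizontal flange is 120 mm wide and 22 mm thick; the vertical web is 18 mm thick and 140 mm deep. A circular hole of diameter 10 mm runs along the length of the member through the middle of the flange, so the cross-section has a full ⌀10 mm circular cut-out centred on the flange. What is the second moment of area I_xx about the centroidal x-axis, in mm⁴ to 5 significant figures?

Split into non-overlapping primitives; take the origin at the lower-left of the bounding box.
Flange: 120 × 22, A = 2 640 mm², y = 11 mm, Ī = 106 480 mm⁴.
Web: 18 × 140, A = 2 520 mm², y = 92 mm, Ī = 4 116 000 mm⁴.
Hole (subtracted): ⌀10, A = 78.53982 mm², y = 11 mm, Ī = 490.8739 mm⁴.
Centroid: ȳ = ΣA·y / ΣA = 51.16956 mm.
Transfer each piece to the centroidal x-axis using Ī + A·d² with d = y − 51.16956:
  flange: d = -40.16956 mm → contributes +4 366 366 mm⁴
  web: d = 40.83044 mm → contributes +8 317 155 mm⁴
  hole: d = -40.16956 mm → contributes −127222.2 mm⁴
Total I = 12 556 299 mm⁴.

I_xx ≈ 1.2556 × 10⁷ mm⁴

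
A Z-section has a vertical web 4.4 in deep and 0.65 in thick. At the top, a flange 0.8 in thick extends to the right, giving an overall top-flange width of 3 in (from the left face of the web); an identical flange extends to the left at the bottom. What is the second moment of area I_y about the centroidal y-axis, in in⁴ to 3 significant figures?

I_y ≈ 10.3 in⁴

Break the section into simple shapes (no overlaps), measuring from the bottom-left corner of the bounding box.
Web: 0.65 × 4.4, A = 2.86 in², x = 2.675 in, Ī = 0.1007 in⁴.
Top flange (beyond web): 2.35 × 0.8, A = 1.88 in², x = 4.175 in, Ī = 0.86519 in⁴.
Bottom flange (beyond web): 2.35 × 0.8, A = 1.88 in², x = 1.175 in, Ī = 0.86519 in⁴.
Centroid: x̄ = ΣA·x / ΣA = 2.675 in.
Transfer each piece to the centroidal y-axis using Ī + A·d² with d = x − 2.675:
  web: d = 0 in → contributes +0.1007 in⁴
  top flange (beyond web): d = 1.5 in → contributes +5.0952 in⁴
  bottom flange (beyond web): d = -1.5 in → contributes +5.0952 in⁴
Total I = 10.291 in⁴.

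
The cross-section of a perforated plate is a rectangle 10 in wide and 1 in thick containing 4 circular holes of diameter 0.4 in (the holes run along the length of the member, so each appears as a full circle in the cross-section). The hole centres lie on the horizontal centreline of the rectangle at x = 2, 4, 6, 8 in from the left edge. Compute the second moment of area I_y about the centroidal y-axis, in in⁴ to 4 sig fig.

I_y ≈ 80.82 in⁴

Split into non-overlapping primitives; take the origin at the lower-left of the bounding box.
Plate: 10 × 1, A = 10 in², x = 5 in, Ī = 83.3333 in⁴.
Hole 1 (subtracted): ⌀0.4, A = 0.125664 in², x = 2 in, Ī = 0.00125664 in⁴.
Hole 2 (subtracted): ⌀0.4, A = 0.125664 in², x = 4 in, Ī = 0.00125664 in⁴.
Hole 3 (subtracted): ⌀0.4, A = 0.125664 in², x = 6 in, Ī = 0.00125664 in⁴.
Hole 4 (subtracted): ⌀0.4, A = 0.125664 in², x = 8 in, Ī = 0.00125664 in⁴.
By symmetry the centroid is at mid-width, x̄ = 5 in.
Transfer each piece to the centroidal y-axis using Ī + A·d² with d = x − 5:
  plate: d = 0 in → contributes +83.3333 in⁴
  hole 1: d = -3 in → contributes −1.13223 in⁴
  hole 2: d = -1 in → contributes −0.12692 in⁴
  hole 3: d = 1 in → contributes −0.12692 in⁴
  hole 4: d = 3 in → contributes −1.13223 in⁴
Total I = 80.815 in⁴.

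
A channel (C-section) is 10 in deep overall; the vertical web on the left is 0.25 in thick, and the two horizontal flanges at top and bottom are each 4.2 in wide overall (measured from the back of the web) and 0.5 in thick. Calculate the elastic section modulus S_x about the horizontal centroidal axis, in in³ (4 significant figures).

S_x ≈ 22.01 in³

Split into non-overlapping primitives; take the origin at the lower-left of the bounding box.
Web: 0.25 × 10, A = 2.5 in², y = 5 in, Ī = 20.8333 in⁴.
Top flange (beyond web): 3.95 × 0.5, A = 1.975 in², y = 9.75 in, Ī = 0.0411458 in⁴.
Bottom flange (beyond web): 3.95 × 0.5, A = 1.975 in², y = 0.25 in, Ī = 0.0411458 in⁴.
By symmetry the centroid is at mid-height, ȳ = 5 in.
Transfer each piece to the horizontal centroidal axis using Ī + A·d² with d = y − 5:
  web: d = 0 in → contributes +20.8333 in⁴
  top flange (beyond web): d = 4.75 in → contributes +44.6021 in⁴
  bottom flange (beyond web): d = -4.75 in → contributes +44.6021 in⁴
Total I = 110.038 in⁴.
Extreme fibre distance c = 5 in; S = I/c = 22.0075 in³.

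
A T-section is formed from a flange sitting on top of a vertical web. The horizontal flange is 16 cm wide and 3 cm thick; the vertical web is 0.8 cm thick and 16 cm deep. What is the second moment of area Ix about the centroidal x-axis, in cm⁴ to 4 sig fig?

Ix ≈ 1221 cm⁴

Split into non-overlapping primitives; take the origin at the lower-left of the bounding box.
Flange: 16 × 3, A = 48 cm², y = 17.5 cm, Ī = 36 cm⁴.
Web: 0.8 × 16, A = 12.8 cm², y = 8 cm, Ī = 273.067 cm⁴.
Centroid: ȳ = ΣA·y / ΣA = 15.5 cm.
Transfer each piece to the centroidal x-axis using Ī + A·d² with d = y − 15.5:
  flange: d = 2 cm → contributes +228 cm⁴
  web: d = -7.5 cm → contributes +993.067 cm⁴
Total I = 1221.07 cm⁴.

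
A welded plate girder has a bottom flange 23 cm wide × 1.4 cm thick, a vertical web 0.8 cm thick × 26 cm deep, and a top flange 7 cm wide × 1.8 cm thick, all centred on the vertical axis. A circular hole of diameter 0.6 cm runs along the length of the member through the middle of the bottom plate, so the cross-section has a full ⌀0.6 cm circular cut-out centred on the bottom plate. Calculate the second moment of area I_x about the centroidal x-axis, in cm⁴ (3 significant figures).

I_x ≈ 8550 cm⁴

Decompose the section into non-overlapping parts with the origin at the bottom-left of its bounding rectangle.
Bottom plate: 23 × 1.4, A = 32.2 cm², y = 0.7 cm, Ī = 5.2593 cm⁴.
Web plate: 0.8 × 26, A = 20.8 cm², y = 14.4 cm, Ī = 1171.7 cm⁴.
Top plate: 7 × 1.8, A = 12.6 cm², y = 28.3 cm, Ī = 3.402 cm⁴.
Hole (subtracted): ⌀0.6, A = 0.28274 cm², y = 0.7 cm, Ī = 0.0063617 cm⁴.
Centroid: ȳ = ΣA·y / ΣA = 10.387 cm.
Transfer each piece to the centroidal x-axis using Ī + A·d² with d = y − 10.387:
  bottom plate: d = -9.6869 cm → contributes +3026.8 cm⁴
  web plate: d = 4.0131 cm → contributes +1506.7 cm⁴
  top plate: d = 17.913 cm → contributes +4046.5 cm⁴
  hole: d = -9.6869 cm → contributes −26.538 cm⁴
Total I = 8553.4 cm⁴.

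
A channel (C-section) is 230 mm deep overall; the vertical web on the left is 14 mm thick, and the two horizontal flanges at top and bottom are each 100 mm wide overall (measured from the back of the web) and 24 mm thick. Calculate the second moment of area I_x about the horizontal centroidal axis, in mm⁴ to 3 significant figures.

I_x ≈ 5.82 × 10⁷ mm⁴

Break the section into simple shapes (no overlaps), measuring from the bottom-left corner of the bounding box.
Web: 14 × 230, A = 3 220 mm², y = 115 mm, Ī = 14 194 833 mm⁴.
Top flange (beyond web): 86 × 24, A = 2 064 mm², y = 218 mm, Ī = 99 072 mm⁴.
Bottom flange (beyond web): 86 × 24, A = 2 064 mm², y = 12 mm, Ī = 99 072 mm⁴.
By symmetry the centroid is at mid-height, ȳ = 115 mm.
Transfer each piece to the horizontal centroidal axis using Ī + A·d² with d = y − 115:
  web: d = 0 mm → contributes +14 194 833 mm⁴
  top flange (beyond web): d = 103 mm → contributes +21 996 048 mm⁴
  bottom flange (beyond web): d = -103 mm → contributes +21 996 048 mm⁴
Total I = 58 186 929 mm⁴.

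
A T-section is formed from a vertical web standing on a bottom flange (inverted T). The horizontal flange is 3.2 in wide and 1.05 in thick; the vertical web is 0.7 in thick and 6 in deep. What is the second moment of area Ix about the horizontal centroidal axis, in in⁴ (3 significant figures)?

Ix ≈ 36.1 in⁴

Decompose the section into non-overlapping parts with the origin at the bottom-left of its bounding rectangle.
Flange: 3.2 × 1.05, A = 3.36 in², y = 0.525 in, Ī = 0.3087 in⁴.
Web: 0.7 × 6, A = 4.2 in², y = 4.05 in, Ī = 12.6 in⁴.
Centroid: ȳ = ΣA·y / ΣA = 2.4833 in.
Transfer each piece to the horizontal centroidal axis using Ī + A·d² with d = y − 2.4833:
  flange: d = -1.9583 in → contributes +13.195 in⁴
  web: d = 1.5667 in → contributes +22.909 in⁴
Total I = 36.103 in⁴.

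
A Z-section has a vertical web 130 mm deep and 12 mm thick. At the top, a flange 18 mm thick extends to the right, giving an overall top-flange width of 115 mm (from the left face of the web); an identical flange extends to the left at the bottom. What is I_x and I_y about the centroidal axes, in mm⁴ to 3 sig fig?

Treat the section as a set of non-overlapping primitives; coordinates are from the bounding-box lower-left.
Web: 12 × 130, A = 1 560 mm², y = 65 mm, Ī = 2 197 000 mm⁴.
Top flange (beyond web): 103 × 18, A = 1 854 mm², y = 121 mm, Ī = 50 058 mm⁴.
Bottom flange (beyond web): 103 × 18, A = 1 854 mm², y = 9 mm, Ī = 50 058 mm⁴.
Centroid: ȳ = ΣA·y / ΣA = 65 mm.
Transfer each piece to the centroidal x-axis using Ī + A·d² with d = y − 65:
  web: d = 0 mm → contributes +2 197 000 mm⁴
  top flange (beyond web): d = 56 mm → contributes +5 864 202 mm⁴
  bottom flange (beyond web): d = -56 mm → contributes +5 864 202 mm⁴
Total I = 13 925 404 mm⁴.
For the y-axis: x̄ = 109 mm.
Repeating about the centroidal y-axis gives I_y = 15 556 476 mm⁴.

I_x ≈ 1.39 × 10⁷ mm⁴, I_y ≈ 1.56 × 10⁷ mm⁴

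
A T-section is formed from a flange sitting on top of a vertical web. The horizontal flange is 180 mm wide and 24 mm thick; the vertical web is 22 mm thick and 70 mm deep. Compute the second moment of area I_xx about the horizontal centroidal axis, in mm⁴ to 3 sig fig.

Break the section into simple shapes (no overlaps), measuring from the bottom-left corner of the bounding box.
Flange: 180 × 24, A = 4 320 mm², y = 82 mm, Ī = 207 360 mm⁴.
Web: 22 × 70, A = 1 540 mm², y = 35 mm, Ī = 628 833 mm⁴.
Centroid: ȳ = ΣA·y / ΣA = 69.648 mm.
Transfer each piece to the horizontal centroidal axis using Ī + A·d² with d = y − 69.648:
  flange: d = 12.352 mm → contributes +866 421 mm⁴
  web: d = -34.648 mm → contributes +2 477 628 mm⁴
Total I = 3 344 049 mm⁴.

I_xx ≈ 3.34 × 10⁶ mm⁴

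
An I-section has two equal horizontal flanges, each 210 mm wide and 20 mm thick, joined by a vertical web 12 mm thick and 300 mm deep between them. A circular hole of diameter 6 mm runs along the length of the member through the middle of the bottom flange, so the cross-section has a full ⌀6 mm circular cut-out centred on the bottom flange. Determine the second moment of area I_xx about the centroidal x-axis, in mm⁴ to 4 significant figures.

I_xx ≈ 2.416 × 10⁸ mm⁴

Treat the section as a set of non-overlapping primitives; coordinates are from the bounding-box lower-left.
Bottom flange: 210 × 20, A = 4 200 mm², y = 10 mm, Ī = 140 000 mm⁴.
Web: 12 × 300, A = 3 600 mm², y = 170 mm, Ī = 27 000 000 mm⁴.
Top flange: 210 × 20, A = 4 200 mm², y = 330 mm, Ī = 140 000 mm⁴.
Hole (subtracted): ⌀6, A = 28.2743 mm², y = 10 mm, Ī = 63.6173 mm⁴.
Centroid: ȳ = ΣA·y / ΣA = 170.378 mm.
Transfer each piece to the centroidal x-axis using Ī + A·d² with d = y − 170.378:
  bottom flange: d = -160.378 mm → contributes +108 168 472 mm⁴
  web: d = -0.377881 mm → contributes +27 000 514 mm⁴
  top flange: d = 159.622 mm → contributes +107 152 727 mm⁴
  hole: d = -160.378 mm → contributes −727 310 mm⁴
Total I = 241 594 404 mm⁴.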